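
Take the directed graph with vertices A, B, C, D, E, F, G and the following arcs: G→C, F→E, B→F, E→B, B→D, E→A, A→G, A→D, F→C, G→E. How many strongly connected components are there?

3

{A, B, E, F, G} are all mutually reachable — one SCC of size 5.
{D} is an SCC by itself.
{C} is an SCC by itself.
That gives 3 strongly connected components.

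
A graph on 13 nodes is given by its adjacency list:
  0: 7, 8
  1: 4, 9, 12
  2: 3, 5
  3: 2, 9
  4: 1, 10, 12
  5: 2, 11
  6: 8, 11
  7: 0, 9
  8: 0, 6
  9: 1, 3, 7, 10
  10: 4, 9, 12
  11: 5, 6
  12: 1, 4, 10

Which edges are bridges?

none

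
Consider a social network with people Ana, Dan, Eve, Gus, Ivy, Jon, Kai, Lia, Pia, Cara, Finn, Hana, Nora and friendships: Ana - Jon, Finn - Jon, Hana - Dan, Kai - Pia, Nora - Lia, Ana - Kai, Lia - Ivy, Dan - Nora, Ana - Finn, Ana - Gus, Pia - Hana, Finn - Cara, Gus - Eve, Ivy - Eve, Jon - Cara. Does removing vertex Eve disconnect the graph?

Deleting Eve leaves 1 component (was 1) (its neighbors Gus, Ivy remain connected to each other), so Eve is not a cut vertex.

No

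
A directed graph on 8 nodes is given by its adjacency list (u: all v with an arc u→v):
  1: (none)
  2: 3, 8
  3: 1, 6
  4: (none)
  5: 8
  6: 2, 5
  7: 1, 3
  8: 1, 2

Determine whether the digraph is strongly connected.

No

There is no directed path from 3 to 4, so the graph is not strongly connected.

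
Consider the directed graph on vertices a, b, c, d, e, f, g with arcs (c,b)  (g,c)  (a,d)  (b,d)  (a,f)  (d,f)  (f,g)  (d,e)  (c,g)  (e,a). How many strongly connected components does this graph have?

1

{a, b, c, d, e, f, g} are all mutually reachable — one SCC of size 7.
That gives 1 strongly connected component.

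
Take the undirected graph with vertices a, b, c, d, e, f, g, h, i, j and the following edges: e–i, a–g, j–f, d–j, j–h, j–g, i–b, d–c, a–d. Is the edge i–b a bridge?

Yes

Removing i–b leaves no path between i and b: the component count goes from 2 to 3. So it is a bridge.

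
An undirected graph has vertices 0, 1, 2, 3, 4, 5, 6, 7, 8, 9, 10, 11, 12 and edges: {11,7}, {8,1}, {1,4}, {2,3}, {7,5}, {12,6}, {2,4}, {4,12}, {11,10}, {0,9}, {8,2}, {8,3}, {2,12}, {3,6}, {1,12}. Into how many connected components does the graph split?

Starting from 0 we can reach 0, 9. That is one component of size 2.
Starting from 5 we can reach 5, 7, 10, 11. That is one component of size 4.
Starting from 1 we can reach 1, 2, 3, 4, 6, 8, 12. That is one component of size 7.
Total: 3 components.

3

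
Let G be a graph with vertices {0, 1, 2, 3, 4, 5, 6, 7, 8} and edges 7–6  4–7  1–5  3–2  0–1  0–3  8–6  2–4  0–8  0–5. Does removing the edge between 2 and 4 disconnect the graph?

No

After removing 2–4, the path 2-3-0-8-6-7-4 still connects them, so the edge is not a bridge.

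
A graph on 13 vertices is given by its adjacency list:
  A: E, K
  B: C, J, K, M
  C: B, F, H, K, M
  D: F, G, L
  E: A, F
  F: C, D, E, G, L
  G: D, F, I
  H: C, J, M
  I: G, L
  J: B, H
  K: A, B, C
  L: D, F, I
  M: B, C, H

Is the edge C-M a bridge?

No

After removing C-M, the path C-H-M still connects them, so the edge is not a bridge.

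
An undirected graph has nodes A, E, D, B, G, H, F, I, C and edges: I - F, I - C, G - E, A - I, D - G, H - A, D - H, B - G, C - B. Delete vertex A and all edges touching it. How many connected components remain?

With A gone, the remaining components are: {B, C, D, E, F, G, H, I}.
That is 1 component.

1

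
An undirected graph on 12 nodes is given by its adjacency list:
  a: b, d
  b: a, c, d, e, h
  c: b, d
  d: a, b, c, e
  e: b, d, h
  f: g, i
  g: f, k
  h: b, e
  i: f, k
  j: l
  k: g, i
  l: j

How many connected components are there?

Starting from j we can reach j, l. That is one component of size 2.
Starting from f we can reach f, g, i, k. That is one component of size 4.
Starting from a we can reach a, b, c, d, e, h. That is one component of size 6.
Total: 3 components.

3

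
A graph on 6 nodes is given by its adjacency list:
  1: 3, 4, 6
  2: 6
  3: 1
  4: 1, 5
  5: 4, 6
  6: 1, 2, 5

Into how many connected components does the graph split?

Starting from 1 we can reach 1, 2, 3, 4, 5, 6. That is one component of size 6.
Total: 1 component.

1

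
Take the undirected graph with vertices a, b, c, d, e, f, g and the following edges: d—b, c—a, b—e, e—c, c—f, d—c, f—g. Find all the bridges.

a-c, c-f, f-g

The edges on the cycle d-b-e-c-d are not bridges since each lies on that cycle.
But removing c—a disconnects c from a; removing f—g disconnects f from g; removing c—f disconnects c from f — these are bridges.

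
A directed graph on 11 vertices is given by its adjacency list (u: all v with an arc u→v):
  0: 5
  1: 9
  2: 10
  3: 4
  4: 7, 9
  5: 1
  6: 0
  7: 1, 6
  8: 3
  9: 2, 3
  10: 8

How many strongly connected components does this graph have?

{0, 1, 2, 3, 4, 5, 6, 7, 8, 9, 10} are all mutually reachable — one SCC of size 11.
That gives 1 strongly connected component.

1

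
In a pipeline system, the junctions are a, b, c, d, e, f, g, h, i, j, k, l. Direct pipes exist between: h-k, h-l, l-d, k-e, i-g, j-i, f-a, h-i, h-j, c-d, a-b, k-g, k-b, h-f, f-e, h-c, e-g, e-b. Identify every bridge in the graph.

The edges on the cycle h-l-d-c-h are not bridges since each lies on that cycle.
Every edge lies on some cycle, so there are no bridges.

none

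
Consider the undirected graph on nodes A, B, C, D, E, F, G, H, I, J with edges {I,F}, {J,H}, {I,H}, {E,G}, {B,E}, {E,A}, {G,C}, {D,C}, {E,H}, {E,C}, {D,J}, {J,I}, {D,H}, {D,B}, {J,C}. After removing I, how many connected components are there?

2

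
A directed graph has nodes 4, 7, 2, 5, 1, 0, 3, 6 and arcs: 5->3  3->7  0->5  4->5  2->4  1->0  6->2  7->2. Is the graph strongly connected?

There is no directed path from 1 to 6, so the graph is not strongly connected.

No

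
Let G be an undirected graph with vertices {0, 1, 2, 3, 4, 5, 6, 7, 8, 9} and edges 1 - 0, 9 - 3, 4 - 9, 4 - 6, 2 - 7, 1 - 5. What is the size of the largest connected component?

4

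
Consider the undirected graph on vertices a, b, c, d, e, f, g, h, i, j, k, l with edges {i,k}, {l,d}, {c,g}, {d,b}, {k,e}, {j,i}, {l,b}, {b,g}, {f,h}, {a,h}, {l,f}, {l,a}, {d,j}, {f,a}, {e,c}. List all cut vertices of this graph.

Removing l increases the component count from 1 to 2, so l is a cut vertex.
By contrast removing j leaves 1 component; it is not a cut vertex. No other vertex is a cut vertex either.

l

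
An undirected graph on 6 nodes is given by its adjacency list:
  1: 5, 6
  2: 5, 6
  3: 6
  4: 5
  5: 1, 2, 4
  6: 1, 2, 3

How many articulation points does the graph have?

Removing 5 increases the component count from 1 to 2, so 5 is a cut vertex.
Removing 6 increases the component count from 1 to 2, so 6 is a cut vertex.
By contrast removing 1 leaves 1 component; it is not a cut vertex. No other vertex is a cut vertex either.

2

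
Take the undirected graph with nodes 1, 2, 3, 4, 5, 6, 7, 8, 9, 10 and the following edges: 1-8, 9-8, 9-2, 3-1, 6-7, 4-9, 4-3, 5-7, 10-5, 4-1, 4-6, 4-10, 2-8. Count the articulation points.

Removing 4 increases the component count from 1 to 2, so 4 is a cut vertex.
By contrast removing 1 leaves 1 component; it is not a cut vertex. No other vertex is a cut vertex either.

1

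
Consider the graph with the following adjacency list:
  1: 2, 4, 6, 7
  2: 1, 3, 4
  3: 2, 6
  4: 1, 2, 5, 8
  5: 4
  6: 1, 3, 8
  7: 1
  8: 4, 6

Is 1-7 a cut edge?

Yes

Removing 1-7 leaves no path between 1 and 7: the component count goes from 1 to 2. So it is a bridge.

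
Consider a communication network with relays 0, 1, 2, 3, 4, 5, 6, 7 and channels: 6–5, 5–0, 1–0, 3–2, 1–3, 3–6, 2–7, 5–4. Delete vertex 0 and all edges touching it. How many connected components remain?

With 0 gone, the remaining components are: {1, 2, 3, 4, 5, 6, 7}.
That is 1 component.

1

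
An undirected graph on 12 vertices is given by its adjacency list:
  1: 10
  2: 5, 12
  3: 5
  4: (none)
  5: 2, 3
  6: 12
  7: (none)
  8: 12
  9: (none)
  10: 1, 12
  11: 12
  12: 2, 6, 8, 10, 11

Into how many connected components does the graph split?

4 is isolated — a component by itself.
7 is isolated — a component by itself.
9 is isolated — a component by itself.
Starting from 1 we can reach 1, 2, 3, 5, 6, 8, 10, 11, 12. That is one component of size 9.
Total: 4 components.

4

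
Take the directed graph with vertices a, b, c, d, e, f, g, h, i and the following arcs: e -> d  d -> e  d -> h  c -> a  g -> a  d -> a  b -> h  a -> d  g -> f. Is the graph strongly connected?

There is no directed path from c to f, so the graph is not strongly connected.

No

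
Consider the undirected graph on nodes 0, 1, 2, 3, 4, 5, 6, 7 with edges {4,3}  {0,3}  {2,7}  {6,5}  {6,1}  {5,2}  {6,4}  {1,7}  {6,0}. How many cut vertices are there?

1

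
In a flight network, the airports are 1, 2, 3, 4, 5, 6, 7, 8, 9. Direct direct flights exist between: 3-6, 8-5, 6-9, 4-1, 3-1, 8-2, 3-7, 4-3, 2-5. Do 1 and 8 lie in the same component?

The component containing 1 is {1, 3, 4, 6, 7, 9}, and 8 is not in it.

No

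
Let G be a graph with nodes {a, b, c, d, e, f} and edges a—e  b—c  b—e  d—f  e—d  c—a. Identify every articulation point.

d, e

Removing d increases the component count from 1 to 2, so d is a cut vertex.
Removing e increases the component count from 1 to 2, so e is a cut vertex.
By contrast removing b leaves 1 component; it is not a cut vertex. No other vertex is a cut vertex either.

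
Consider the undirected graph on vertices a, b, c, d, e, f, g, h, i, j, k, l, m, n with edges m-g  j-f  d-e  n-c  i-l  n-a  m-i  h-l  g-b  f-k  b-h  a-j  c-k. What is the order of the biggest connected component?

6

Starting from d we can reach d, e. That is one component of size 2.
Starting from b we can reach b, g, h, i, l, m. That is one component of size 6.
Starting from a we can reach a, c, f, j, k, n. That is one component of size 6.
The largest has 6 vertices.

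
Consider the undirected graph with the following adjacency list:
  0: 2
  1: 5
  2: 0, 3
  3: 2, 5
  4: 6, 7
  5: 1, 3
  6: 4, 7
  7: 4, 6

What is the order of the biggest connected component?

5

Starting from 4 we can reach 4, 6, 7. That is one component of size 3.
Starting from 0 we can reach 0, 1, 2, 3, 5. That is one component of size 5.
The largest has 5 vertices.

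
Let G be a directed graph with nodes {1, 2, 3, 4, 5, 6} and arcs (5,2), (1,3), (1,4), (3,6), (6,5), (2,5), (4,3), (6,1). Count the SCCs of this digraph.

2

{1, 3, 4, 6} are all mutually reachable — one SCC of size 4.
{2, 5} are all mutually reachable — one SCC of size 2.
That gives 2 strongly connected components.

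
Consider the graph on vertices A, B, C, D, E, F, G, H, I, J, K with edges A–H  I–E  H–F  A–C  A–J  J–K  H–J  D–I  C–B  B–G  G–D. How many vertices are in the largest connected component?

11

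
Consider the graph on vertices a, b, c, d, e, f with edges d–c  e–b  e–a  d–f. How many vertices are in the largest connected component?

Starting from c we can reach c, d, f. That is one component of size 3.
Starting from a we can reach a, b, e. That is one component of size 3.
The largest has 3 vertices.

3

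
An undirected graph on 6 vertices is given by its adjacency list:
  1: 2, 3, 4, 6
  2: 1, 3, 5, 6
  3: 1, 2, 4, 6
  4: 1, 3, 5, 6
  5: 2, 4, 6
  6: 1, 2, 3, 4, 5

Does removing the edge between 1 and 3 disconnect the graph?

After removing 1-3, the path 1-6-3 still connects them, so the edge is not a bridge.

No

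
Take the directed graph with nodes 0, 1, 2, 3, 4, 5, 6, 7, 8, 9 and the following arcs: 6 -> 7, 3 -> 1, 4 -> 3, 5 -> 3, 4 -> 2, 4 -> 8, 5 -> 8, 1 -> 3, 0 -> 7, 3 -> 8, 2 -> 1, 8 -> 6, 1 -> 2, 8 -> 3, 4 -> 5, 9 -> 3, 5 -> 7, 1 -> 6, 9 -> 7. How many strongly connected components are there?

7

{1, 2, 3, 8} are all mutually reachable — one SCC of size 4.
{0} is an SCC by itself.
{4} is an SCC by itself.
{5} is an SCC by itself.
{6} is an SCC by itself.
(and 2 more singleton SCCs)
That gives 7 strongly connected components.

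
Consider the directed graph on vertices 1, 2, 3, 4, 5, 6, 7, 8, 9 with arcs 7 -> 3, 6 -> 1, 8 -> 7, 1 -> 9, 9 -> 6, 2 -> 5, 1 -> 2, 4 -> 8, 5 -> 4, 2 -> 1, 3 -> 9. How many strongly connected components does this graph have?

1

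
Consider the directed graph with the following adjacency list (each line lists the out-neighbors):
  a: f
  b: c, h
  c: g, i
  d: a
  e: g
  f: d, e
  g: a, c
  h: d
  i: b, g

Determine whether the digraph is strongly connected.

Yes

From g we can reach every vertex (a, b, c, d, e, f, g, h, i), and every vertex can reach g (a, b, c, d, e, f, g, h, i). So the whole graph is one strongly connected component.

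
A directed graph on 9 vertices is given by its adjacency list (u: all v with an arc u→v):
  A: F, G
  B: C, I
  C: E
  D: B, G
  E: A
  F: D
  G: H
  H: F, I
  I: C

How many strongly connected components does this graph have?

1

{A, B, C, D, E, F, G, H, I} are all mutually reachable — one SCC of size 9.
That gives 1 strongly connected component.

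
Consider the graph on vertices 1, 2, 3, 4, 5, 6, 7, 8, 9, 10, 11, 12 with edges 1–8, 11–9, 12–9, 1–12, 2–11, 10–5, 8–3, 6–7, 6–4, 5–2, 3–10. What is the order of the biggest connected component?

9

Starting from 4 we can reach 4, 6, 7. That is one component of size 3.
Starting from 1 we can reach 1, 2, 3, 5, 8, 9, 10, 11, 12. That is one component of size 9.
The largest has 9 vertices.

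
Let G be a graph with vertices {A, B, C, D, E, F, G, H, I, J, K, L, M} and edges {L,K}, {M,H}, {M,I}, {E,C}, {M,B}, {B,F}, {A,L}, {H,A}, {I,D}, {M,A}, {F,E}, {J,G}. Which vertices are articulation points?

Removing A increases the component count from 2 to 3, so A is a cut vertex.
Removing B increases the component count from 2 to 3, so B is a cut vertex.
Removing E increases the component count from 2 to 3, so E is a cut vertex.
Likewise F, I, L, M are cut vertices.
By contrast removing D leaves 2 components; it is not a cut vertex. No other vertex is a cut vertex either.

A, B, E, F, I, L, M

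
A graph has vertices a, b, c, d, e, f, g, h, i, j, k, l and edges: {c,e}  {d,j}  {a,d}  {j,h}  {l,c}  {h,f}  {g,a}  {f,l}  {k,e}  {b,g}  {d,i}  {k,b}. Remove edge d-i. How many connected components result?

2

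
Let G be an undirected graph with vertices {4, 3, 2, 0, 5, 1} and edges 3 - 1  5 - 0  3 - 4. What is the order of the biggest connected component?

2 is isolated — a component by itself.
Starting from 0 we can reach 0, 5. That is one component of size 2.
Starting from 1 we can reach 1, 3, 4. That is one component of size 3.
The largest has 3 vertices.

3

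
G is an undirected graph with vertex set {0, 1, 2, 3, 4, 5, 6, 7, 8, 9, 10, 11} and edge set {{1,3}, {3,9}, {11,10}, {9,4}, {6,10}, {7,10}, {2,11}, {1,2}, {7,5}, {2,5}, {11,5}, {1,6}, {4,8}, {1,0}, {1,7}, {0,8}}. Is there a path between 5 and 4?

From 5 we can reach 0, 1, 2, 3, 4, 5, 6, 7, 8, 9, 10, 11, which includes 4.

Yes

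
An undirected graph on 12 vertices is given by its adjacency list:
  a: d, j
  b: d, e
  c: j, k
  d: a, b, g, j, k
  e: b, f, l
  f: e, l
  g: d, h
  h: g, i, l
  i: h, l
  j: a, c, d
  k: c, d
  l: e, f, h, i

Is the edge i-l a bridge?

After removing i-l, the path i-h-l still connects them, so the edge is not a bridge.

No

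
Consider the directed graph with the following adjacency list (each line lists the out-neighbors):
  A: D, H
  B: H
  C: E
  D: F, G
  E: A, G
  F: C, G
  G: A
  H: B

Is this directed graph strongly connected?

No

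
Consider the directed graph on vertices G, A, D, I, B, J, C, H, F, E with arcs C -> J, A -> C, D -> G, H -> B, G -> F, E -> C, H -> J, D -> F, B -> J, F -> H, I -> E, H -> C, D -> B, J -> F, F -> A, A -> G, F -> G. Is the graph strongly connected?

No

There is no directed path from I to D, so the graph is not strongly connected.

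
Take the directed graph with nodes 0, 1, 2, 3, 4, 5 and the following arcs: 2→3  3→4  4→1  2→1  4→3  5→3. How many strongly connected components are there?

{3, 4} are all mutually reachable — one SCC of size 2.
{1} is an SCC by itself.
{2} is an SCC by itself.
{0} is an SCC by itself.
{5} is an SCC by itself.
That gives 5 strongly connected components.

5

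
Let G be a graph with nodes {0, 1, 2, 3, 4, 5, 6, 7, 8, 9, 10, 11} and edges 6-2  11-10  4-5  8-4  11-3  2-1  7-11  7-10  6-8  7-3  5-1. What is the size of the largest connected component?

0 is isolated — a component by itself.
9 is isolated — a component by itself.
Starting from 3 we can reach 3, 7, 10, 11. That is one component of size 4.
Starting from 1 we can reach 1, 2, 4, 5, 6, 8. That is one component of size 6.
The largest has 6 vertices.

6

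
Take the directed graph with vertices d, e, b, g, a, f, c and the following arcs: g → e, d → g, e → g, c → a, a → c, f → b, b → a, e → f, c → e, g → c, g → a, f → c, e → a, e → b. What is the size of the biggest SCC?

6

{a, b, c, e, f, g} are all mutually reachable — one SCC of size 6.
{d} is an SCC by itself.
The largest has 6 vertices.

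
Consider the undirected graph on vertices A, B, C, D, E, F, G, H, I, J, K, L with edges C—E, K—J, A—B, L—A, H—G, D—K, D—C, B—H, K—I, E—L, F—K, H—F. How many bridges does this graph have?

3

The edges on the cycle D-C-E-L-A-B-H-F-K-D are not bridges since each lies on that cycle.
But removing K—I disconnects K from I; removing G—H disconnects G from H; removing K—J disconnects K from J — these are bridges.
That makes 3 bridges.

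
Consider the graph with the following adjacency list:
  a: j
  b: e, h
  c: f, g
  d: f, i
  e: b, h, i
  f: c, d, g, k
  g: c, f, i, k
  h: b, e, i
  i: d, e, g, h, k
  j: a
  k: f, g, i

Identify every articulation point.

Removing i increases the component count from 2 to 3, so i is a cut vertex.
By contrast removing a leaves 2 components; it is not a cut vertex. No other vertex is a cut vertex either.

i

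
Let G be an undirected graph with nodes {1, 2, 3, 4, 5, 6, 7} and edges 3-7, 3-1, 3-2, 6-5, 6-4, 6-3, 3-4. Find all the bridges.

The edges on the cycle 6-3-4-6 are not bridges since each lies on that cycle.
But removing 3-1 disconnects 3 from 1; removing 5-6 disconnects 5 from 6; removing 3-2 disconnects 3 from 2; removing 3-7 disconnects 3 from 7 — these are bridges.

1-3, 2-3, 3-7, 5-6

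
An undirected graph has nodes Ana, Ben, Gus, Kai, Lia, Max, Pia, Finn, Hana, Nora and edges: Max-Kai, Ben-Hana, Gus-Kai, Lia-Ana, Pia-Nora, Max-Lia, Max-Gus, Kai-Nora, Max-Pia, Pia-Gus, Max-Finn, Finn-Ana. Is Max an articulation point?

Deleting Max raises the number of components from 2 to 3, so Max is a cut vertex.

Yes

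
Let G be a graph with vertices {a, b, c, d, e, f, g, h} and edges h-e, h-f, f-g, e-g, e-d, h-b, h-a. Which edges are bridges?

The edges on the cycle h-e-g-f-h are not bridges since each lies on that cycle.
But removing d-e disconnects d from e; removing b-h disconnects b from h; removing a-h disconnects a from h — these are bridges.

a-h, b-h, d-e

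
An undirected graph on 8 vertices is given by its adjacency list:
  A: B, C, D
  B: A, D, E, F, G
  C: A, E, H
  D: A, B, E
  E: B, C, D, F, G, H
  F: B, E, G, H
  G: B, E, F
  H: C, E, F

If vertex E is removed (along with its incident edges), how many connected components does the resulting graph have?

With E gone, the remaining components are: {A, B, C, D, F, G, H}.
That is 1 component.

1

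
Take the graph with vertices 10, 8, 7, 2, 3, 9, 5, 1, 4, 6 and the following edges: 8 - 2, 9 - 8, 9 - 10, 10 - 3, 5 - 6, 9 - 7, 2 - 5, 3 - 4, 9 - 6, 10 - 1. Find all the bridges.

1-10, 10-3, 10-9, 3-4, 7-9

The edges on the cycle 9-8-2-5-6-9 are not bridges since each lies on that cycle.
But removing 3 - 4 disconnects 3 from 4; removing 9 - 10 disconnects 9 from 10; removing 10 - 3 disconnects 10 from 3; removing 1 - 10 disconnects 1 from 10 — these are bridges.
In total 5 edges are bridges.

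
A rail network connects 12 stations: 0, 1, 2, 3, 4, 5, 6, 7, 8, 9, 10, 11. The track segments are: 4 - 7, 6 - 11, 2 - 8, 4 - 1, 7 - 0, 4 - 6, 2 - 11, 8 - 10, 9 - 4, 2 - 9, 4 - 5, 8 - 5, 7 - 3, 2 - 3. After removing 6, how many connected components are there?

1

With 6 gone, the remaining components are: {0, 1, 2, 3, 4, 5, 7, 8, 9, 10, 11}.
That is 1 component.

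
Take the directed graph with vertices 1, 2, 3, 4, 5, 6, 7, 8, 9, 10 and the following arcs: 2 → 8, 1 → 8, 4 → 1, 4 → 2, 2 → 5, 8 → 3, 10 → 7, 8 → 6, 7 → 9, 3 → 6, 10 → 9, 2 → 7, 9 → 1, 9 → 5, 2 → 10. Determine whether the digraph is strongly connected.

No

There is no directed path from 1 to 5, so the graph is not strongly connected.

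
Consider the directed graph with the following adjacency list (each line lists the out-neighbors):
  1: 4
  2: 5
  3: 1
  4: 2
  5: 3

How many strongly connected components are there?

1

{1, 2, 3, 4, 5} are all mutually reachable — one SCC of size 5.
That gives 1 strongly connected component.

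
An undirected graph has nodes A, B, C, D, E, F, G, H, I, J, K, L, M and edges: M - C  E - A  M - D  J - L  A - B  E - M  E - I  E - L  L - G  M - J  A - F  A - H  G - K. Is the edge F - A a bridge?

Yes

Removing F - A leaves no path between F and A: the component count goes from 1 to 2. So it is a bridge.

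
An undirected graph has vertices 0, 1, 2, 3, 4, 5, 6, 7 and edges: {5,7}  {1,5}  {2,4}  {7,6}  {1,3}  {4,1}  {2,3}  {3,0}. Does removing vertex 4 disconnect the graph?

Deleting 4 leaves 1 component (was 1) (its neighbors 1, 2 remain connected to each other), so 4 is not a cut vertex.

No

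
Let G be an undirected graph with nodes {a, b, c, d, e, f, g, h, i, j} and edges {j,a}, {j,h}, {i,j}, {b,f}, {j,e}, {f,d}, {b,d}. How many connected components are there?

g is isolated — a component by itself.
c is isolated — a component by itself.
Starting from b we can reach b, d, f. That is one component of size 3.
Starting from a we can reach a, e, h, i, j. That is one component of size 5.
Total: 4 components.

4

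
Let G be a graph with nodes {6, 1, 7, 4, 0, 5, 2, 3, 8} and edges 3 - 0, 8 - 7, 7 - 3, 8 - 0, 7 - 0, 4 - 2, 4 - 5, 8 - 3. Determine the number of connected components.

4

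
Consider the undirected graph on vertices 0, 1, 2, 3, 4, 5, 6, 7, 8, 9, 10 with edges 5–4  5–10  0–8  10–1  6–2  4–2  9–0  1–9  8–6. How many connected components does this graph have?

3

3 is isolated — a component by itself.
7 is isolated — a component by itself.
Starting from 0 we can reach 0, 1, 2, 4, 5, 6, 8, 9, 10. That is one component of size 9.
Total: 3 components.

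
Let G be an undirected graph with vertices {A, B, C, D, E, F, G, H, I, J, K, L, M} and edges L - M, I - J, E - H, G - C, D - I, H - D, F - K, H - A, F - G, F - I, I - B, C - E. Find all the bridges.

A-H, B-I, F-K, I-J, L-M

The edges on the cycle F-G-C-E-H-D-I-F are not bridges since each lies on that cycle.
But removing B - I disconnects B from I; removing L - M disconnects L from M; removing J - I disconnects J from I; removing F - K disconnects F from K — these are bridges.
In total 5 edges are bridges.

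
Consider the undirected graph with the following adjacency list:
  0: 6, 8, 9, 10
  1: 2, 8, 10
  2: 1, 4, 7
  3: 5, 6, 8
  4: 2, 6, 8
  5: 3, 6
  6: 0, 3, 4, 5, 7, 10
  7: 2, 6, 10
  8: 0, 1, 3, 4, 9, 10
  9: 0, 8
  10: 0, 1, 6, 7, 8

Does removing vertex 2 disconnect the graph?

No

Deleting 2 leaves 1 component (was 1) (its neighbors 1, 4, 7 remain connected to each other), so 2 is not a cut vertex.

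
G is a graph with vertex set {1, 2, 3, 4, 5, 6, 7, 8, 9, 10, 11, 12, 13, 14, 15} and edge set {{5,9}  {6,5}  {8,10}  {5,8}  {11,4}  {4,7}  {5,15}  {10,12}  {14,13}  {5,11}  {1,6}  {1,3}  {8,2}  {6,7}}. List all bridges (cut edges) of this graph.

1-3, 1-6, 10-12, 10-8, 13-14, 15-5, 2-8, 5-8, 5-9

The edges on the cycle 6-5-11-4-7-6 are not bridges since each lies on that cycle.
But removing 5 - 8 disconnects 5 from 8; removing 15 - 5 disconnects 15 from 5; removing 10 - 8 disconnects 10 from 8; removing 14 - 13 disconnects 14 from 13 — these are bridges.
In total 9 edges are bridges.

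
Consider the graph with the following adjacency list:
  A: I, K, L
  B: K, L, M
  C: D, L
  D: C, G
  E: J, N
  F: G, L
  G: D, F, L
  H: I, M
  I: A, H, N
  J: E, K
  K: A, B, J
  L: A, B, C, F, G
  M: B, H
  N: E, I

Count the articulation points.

Removing L increases the component count from 1 to 2, so L is a cut vertex.
By contrast removing I leaves 1 component; it is not a cut vertex. No other vertex is a cut vertex either.

1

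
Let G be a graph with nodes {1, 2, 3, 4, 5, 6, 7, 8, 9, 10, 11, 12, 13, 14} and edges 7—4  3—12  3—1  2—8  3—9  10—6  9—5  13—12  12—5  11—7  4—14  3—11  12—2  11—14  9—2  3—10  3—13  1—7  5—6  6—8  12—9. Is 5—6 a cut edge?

After removing 5—6, the path 5-12-3-10-6 still connects them, so the edge is not a bridge.

No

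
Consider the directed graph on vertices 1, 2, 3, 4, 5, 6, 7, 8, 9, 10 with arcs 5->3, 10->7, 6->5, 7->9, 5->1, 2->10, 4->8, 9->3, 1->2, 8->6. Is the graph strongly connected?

No

There is no directed path from 8 to 4, so the graph is not strongly connected.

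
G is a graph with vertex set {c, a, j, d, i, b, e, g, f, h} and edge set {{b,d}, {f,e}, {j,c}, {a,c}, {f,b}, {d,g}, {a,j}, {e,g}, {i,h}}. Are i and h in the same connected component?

Yes

From i we can reach h, i, which includes h.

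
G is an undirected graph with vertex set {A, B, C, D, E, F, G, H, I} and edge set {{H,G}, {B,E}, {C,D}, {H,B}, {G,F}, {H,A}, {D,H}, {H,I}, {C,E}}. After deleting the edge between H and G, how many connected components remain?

Before removal there is 1 component.
H–G is a bridge — removing it separates H's side from G's side.
After removal: 2 components.

2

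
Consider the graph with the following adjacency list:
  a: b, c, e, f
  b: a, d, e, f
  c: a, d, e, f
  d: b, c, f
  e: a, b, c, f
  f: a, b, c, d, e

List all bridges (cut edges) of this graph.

none

The edges on the cycle d-f-e-c-d are not bridges since each lies on that cycle.
Every edge lies on some cycle, so there are no bridges.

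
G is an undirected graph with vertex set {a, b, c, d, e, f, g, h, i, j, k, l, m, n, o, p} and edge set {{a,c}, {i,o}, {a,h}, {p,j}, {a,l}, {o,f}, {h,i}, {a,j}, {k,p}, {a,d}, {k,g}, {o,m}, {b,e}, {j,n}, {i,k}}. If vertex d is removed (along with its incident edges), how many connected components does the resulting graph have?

With d gone, the remaining components are: {b, e}; {a, c, f, g, h, i, j, k, l, m, n, o, p}.
That is 2 components.

2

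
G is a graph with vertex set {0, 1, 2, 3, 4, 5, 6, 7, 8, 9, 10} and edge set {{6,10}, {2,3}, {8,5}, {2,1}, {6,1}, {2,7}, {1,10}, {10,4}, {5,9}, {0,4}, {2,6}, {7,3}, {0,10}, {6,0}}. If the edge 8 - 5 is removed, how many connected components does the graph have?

3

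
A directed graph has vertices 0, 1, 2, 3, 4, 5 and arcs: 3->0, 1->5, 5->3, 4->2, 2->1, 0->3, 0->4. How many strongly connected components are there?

1

{0, 1, 2, 3, 4, 5} are all mutually reachable — one SCC of size 6.
That gives 1 strongly connected component.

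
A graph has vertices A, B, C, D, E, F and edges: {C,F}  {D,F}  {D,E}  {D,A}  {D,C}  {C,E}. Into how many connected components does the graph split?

2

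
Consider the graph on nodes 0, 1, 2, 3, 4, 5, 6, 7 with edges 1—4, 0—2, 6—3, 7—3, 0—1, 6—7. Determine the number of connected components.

3

5 is isolated — a component by itself.
Starting from 3 we can reach 3, 6, 7. That is one component of size 3.
Starting from 0 we can reach 0, 1, 2, 4. That is one component of size 4.
Total: 3 components.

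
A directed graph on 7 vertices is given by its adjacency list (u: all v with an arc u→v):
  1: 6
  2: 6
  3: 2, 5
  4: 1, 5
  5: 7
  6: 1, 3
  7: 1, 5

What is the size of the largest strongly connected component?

6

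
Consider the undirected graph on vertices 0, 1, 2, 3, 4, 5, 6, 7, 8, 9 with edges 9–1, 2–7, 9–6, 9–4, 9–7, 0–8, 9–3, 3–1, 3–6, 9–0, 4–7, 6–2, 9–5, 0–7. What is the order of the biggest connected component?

10

Starting from 0 we can reach 0, 1, 2, 3, 4, 5, 6, 7, 8, 9. That is one component of size 10.
The largest has 10 vertices.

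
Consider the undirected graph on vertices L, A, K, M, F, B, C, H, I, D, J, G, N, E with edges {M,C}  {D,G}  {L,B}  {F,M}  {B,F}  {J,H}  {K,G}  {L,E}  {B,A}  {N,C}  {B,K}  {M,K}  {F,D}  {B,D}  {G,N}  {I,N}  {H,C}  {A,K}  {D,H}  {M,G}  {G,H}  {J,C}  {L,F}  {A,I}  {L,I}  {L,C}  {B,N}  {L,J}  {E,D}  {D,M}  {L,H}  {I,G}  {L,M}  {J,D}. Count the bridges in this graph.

0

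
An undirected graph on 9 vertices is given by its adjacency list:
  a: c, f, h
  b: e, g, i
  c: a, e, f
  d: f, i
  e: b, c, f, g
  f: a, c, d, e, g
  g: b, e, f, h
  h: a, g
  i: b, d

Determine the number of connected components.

Starting from a we can reach a, b, c, d, e, f, g, h, i. That is one component of size 9.
Total: 1 component.

1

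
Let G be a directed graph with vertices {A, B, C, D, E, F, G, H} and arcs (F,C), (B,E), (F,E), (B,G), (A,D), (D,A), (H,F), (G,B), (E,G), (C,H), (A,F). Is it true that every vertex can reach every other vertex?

No

There is no directed path from E to D, so the graph is not strongly connected.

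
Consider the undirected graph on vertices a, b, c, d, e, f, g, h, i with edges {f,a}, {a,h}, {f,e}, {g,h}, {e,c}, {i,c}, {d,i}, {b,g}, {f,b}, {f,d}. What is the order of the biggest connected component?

9

Starting from a we can reach a, b, c, d, e, f, g, h, i. That is one component of size 9.
The largest has 9 vertices.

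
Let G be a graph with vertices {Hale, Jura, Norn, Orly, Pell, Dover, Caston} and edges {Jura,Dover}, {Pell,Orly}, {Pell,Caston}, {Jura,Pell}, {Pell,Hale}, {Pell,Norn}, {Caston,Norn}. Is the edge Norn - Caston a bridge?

After removing Norn - Caston, the path Norn-Pell-Caston still connects them, so the edge is not a bridge.

No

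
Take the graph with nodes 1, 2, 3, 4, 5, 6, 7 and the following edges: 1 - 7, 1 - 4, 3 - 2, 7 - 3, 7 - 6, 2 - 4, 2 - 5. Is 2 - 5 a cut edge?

Yes

Removing 2 - 5 leaves no path between 2 and 5: the component count goes from 1 to 2. So it is a bridge.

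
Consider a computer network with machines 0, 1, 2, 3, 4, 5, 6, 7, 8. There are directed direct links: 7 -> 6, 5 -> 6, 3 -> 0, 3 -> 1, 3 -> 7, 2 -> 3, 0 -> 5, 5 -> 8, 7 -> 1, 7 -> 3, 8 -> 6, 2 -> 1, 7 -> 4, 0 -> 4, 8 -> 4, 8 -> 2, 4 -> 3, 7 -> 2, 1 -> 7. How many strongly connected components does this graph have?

{0, 1, 2, 3, 4, 5, 7, 8} are all mutually reachable — one SCC of size 8.
{6} is an SCC by itself.
That gives 2 strongly connected components.

2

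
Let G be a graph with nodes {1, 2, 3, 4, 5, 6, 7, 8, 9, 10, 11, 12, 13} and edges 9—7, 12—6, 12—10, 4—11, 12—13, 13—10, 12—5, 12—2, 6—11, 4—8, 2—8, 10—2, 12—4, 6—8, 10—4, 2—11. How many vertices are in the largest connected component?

9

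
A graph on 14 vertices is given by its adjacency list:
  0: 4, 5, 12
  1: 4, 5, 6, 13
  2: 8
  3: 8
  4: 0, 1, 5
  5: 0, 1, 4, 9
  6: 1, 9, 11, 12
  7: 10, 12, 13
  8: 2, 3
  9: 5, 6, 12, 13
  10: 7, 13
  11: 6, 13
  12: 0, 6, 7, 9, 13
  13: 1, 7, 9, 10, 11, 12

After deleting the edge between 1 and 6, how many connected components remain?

1 and 6 are still connected via 1-13-9-6, so the component count stays at 2.

2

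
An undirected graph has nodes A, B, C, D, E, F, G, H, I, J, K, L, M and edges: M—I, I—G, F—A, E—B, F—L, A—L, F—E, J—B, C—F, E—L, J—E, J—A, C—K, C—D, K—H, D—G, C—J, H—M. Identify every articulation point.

C

Removing C increases the component count from 1 to 2, so C is a cut vertex.
By contrast removing J leaves 1 component; it is not a cut vertex. No other vertex is a cut vertex either.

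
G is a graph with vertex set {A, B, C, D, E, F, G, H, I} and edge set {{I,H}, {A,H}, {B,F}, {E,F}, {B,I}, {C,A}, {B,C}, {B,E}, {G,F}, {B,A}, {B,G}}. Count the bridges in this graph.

0

The edges on the cycle B-I-H-A-B are not bridges since each lies on that cycle.
Every edge lies on some cycle, so there are no bridges.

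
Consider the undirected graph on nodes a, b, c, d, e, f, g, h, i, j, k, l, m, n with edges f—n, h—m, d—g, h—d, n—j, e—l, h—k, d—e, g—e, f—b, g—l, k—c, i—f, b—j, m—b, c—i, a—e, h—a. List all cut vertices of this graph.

h

Removing h increases the component count from 1 to 2, so h is a cut vertex.
By contrast removing f leaves 1 component; it is not a cut vertex. No other vertex is a cut vertex either.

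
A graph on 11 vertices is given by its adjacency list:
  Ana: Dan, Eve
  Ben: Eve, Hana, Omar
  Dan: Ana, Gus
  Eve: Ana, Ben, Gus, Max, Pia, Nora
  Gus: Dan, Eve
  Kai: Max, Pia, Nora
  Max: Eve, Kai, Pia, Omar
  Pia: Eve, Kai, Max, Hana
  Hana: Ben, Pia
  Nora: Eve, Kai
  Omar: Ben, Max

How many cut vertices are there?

1

Removing Eve increases the component count from 1 to 2, so Eve is a cut vertex.
By contrast removing Max leaves 1 component; it is not a cut vertex. No other vertex is a cut vertex either.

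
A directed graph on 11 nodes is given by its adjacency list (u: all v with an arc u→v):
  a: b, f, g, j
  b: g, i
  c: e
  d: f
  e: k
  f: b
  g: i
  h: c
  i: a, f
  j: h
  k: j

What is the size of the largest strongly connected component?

5

{c, e, h, j, k} are all mutually reachable — one SCC of size 5.
{a, b, f, g, i} are all mutually reachable — one SCC of size 5.
{d} is an SCC by itself.
The largest has 5 vertices.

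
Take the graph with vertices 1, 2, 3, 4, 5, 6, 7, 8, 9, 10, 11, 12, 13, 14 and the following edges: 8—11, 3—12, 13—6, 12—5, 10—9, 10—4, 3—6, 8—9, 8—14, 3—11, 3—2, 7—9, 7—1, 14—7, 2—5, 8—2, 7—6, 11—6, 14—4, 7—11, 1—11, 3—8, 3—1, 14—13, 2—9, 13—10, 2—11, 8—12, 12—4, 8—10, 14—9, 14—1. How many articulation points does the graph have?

Removing 7, for instance, still leaves 1 component. No single vertex removal increases the component count — the graph has no articulation points.

0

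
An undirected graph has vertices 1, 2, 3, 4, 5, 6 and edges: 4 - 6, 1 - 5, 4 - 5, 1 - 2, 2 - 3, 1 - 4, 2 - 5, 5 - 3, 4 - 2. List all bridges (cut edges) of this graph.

4-6

The edges on the cycle 1-4-2-1 are not bridges since each lies on that cycle.
But removing 6 - 4 disconnects 6 from 4 — this is a bridge.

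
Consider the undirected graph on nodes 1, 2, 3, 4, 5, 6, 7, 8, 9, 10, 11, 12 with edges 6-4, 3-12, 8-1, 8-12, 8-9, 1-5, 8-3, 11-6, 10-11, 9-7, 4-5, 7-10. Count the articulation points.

1

Removing 8 increases the component count from 2 to 3, so 8 is a cut vertex.
By contrast removing 12 leaves 2 components; it is not a cut vertex. No other vertex is a cut vertex either.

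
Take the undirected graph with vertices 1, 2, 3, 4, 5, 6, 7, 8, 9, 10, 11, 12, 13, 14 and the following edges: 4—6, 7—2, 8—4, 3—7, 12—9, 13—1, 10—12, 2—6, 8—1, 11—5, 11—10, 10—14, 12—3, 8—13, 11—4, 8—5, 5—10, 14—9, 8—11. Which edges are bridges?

none

The edges on the cycle 8-13-1-8 are not bridges since each lies on that cycle.
Every edge lies on some cycle, so there are no bridges.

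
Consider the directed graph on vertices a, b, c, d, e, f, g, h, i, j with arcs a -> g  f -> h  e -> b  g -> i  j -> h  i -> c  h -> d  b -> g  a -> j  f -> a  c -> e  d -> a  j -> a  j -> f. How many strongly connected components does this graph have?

2

{b, c, e, g, i} are all mutually reachable — one SCC of size 5.
{a, d, f, h, j} are all mutually reachable — one SCC of size 5.
That gives 2 strongly connected components.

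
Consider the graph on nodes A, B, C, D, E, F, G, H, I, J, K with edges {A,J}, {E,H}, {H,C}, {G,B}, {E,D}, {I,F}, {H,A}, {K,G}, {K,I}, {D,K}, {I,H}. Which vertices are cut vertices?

A, G, H, I, K

Removing A increases the component count from 1 to 2, so A is a cut vertex.
Removing G increases the component count from 1 to 2, so G is a cut vertex.
Removing H increases the component count from 1 to 3, so H is a cut vertex.
Likewise I, K are cut vertices.
By contrast removing C leaves 1 component; it is not a cut vertex. No other vertex is a cut vertex either.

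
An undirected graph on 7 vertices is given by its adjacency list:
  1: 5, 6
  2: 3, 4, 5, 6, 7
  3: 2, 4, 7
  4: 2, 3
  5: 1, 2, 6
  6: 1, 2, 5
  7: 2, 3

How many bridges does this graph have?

0

The edges on the cycle 2-4-3-2 are not bridges since each lies on that cycle.
Every edge lies on some cycle, so there are no bridges.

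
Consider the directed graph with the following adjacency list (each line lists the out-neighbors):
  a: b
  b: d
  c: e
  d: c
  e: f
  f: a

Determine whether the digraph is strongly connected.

Yes

From b we can reach every vertex (a, b, c, d, e, f), and every vertex can reach b (a, b, c, d, e, f). So the whole graph is one strongly connected component.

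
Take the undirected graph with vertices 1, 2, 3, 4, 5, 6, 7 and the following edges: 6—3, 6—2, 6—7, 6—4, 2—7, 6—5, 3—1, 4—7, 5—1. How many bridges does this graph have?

0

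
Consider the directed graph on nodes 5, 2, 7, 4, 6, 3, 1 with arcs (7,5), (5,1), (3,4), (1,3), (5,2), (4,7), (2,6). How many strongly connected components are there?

{1, 3, 4, 5, 7} are all mutually reachable — one SCC of size 5.
{6} is an SCC by itself.
{2} is an SCC by itself.
That gives 3 strongly connected components.

3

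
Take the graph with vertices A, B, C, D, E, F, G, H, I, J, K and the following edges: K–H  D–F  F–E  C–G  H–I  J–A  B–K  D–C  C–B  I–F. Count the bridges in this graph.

The edges on the cycle D-C-B-K-H-I-F-D are not bridges since each lies on that cycle.
But removing F–E disconnects F from E; removing G–C disconnects G from C; removing J–A disconnects J from A — these are bridges.
That makes 3 bridges.

3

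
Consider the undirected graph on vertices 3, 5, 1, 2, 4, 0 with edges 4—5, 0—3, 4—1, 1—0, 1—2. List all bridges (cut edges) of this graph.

removing 4—1 disconnects 4 from 1; removing 0—3 disconnects 0 from 3; removing 2—1 disconnects 2 from 1; removing 0—1 disconnects 0 from 1 — these are bridges.
In total 5 edges are bridges.

0-1, 0-3, 1-2, 1-4, 4-5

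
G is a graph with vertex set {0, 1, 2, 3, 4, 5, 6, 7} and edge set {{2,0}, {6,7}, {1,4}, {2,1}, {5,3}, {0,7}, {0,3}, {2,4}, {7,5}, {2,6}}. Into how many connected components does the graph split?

Starting from 0 we can reach 0, 1, 2, 3, 4, 5, 6, 7. That is one component of size 8.
Total: 1 component.

1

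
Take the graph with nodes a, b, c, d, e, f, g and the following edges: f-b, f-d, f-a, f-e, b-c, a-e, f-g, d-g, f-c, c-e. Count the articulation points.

1

Removing f increases the component count from 1 to 2, so f is a cut vertex.
By contrast removing a leaves 1 component; it is not a cut vertex. No other vertex is a cut vertex either.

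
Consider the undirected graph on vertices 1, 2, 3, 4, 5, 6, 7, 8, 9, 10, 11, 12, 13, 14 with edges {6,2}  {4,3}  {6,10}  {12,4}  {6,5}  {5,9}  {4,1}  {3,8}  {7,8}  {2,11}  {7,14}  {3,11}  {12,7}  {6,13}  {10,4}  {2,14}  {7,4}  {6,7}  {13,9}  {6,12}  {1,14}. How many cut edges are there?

The edges on the cycle 6-5-9-13-6 are not bridges since each lies on that cycle.
Every edge lies on some cycle, so there are no bridges.

0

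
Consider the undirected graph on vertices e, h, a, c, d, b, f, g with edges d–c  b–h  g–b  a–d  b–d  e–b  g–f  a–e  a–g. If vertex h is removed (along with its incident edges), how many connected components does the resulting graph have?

1

With h gone, the remaining components are: {a, b, c, d, e, f, g}.
That is 1 component.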